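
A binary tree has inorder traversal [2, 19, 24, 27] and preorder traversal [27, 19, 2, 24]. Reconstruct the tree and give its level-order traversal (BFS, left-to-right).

Inorder:  [2, 19, 24, 27]
Preorder: [27, 19, 2, 24]
Algorithm: preorder visits root first, so consume preorder in order;
for each root, split the current inorder slice at that value into
left-subtree inorder and right-subtree inorder, then recurse.
Recursive splits:
  root=27; inorder splits into left=[2, 19, 24], right=[]
  root=19; inorder splits into left=[2], right=[24]
  root=2; inorder splits into left=[], right=[]
  root=24; inorder splits into left=[], right=[]
Reconstructed level-order: [27, 19, 2, 24]


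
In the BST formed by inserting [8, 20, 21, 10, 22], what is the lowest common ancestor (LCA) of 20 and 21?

Tree insertion order: [8, 20, 21, 10, 22]
Tree (level-order array): [8, None, 20, 10, 21, None, None, None, 22]
In a BST, the LCA of p=20, q=21 is the first node v on the
root-to-leaf path with p <= v <= q (go left if both < v, right if both > v).
Walk from root:
  at 8: both 20 and 21 > 8, go right
  at 20: 20 <= 20 <= 21, this is the LCA
LCA = 20


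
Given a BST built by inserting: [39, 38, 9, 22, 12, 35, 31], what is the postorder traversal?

Tree insertion order: [39, 38, 9, 22, 12, 35, 31]
Tree (level-order array): [39, 38, None, 9, None, None, 22, 12, 35, None, None, 31]
Postorder traversal: [12, 31, 35, 22, 9, 38, 39]


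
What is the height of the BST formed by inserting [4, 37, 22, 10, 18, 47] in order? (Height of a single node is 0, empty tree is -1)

Insertion order: [4, 37, 22, 10, 18, 47]
Tree (level-order array): [4, None, 37, 22, 47, 10, None, None, None, None, 18]
Compute height bottom-up (empty subtree = -1):
  height(18) = 1 + max(-1, -1) = 0
  height(10) = 1 + max(-1, 0) = 1
  height(22) = 1 + max(1, -1) = 2
  height(47) = 1 + max(-1, -1) = 0
  height(37) = 1 + max(2, 0) = 3
  height(4) = 1 + max(-1, 3) = 4
Height = 4


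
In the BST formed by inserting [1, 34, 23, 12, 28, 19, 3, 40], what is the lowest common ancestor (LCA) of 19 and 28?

Tree insertion order: [1, 34, 23, 12, 28, 19, 3, 40]
Tree (level-order array): [1, None, 34, 23, 40, 12, 28, None, None, 3, 19]
In a BST, the LCA of p=19, q=28 is the first node v on the
root-to-leaf path with p <= v <= q (go left if both < v, right if both > v).
Walk from root:
  at 1: both 19 and 28 > 1, go right
  at 34: both 19 and 28 < 34, go left
  at 23: 19 <= 23 <= 28, this is the LCA
LCA = 23


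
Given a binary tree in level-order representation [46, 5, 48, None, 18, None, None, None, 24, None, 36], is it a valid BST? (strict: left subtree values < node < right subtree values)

Level-order array: [46, 5, 48, None, 18, None, None, None, 24, None, 36]
Validate using subtree bounds (lo, hi): at each node, require lo < value < hi,
then recurse left with hi=value and right with lo=value.
Preorder trace (stopping at first violation):
  at node 46 with bounds (-inf, +inf): OK
  at node 5 with bounds (-inf, 46): OK
  at node 18 with bounds (5, 46): OK
  at node 24 with bounds (18, 46): OK
  at node 36 with bounds (24, 46): OK
  at node 48 with bounds (46, +inf): OK
No violation found at any node.
Result: Valid BST


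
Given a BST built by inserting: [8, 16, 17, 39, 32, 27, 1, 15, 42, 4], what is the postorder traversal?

Tree insertion order: [8, 16, 17, 39, 32, 27, 1, 15, 42, 4]
Tree (level-order array): [8, 1, 16, None, 4, 15, 17, None, None, None, None, None, 39, 32, 42, 27]
Postorder traversal: [4, 1, 15, 27, 32, 42, 39, 17, 16, 8]


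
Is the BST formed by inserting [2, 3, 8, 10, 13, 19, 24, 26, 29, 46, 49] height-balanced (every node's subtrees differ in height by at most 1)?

Tree (level-order array): [2, None, 3, None, 8, None, 10, None, 13, None, 19, None, 24, None, 26, None, 29, None, 46, None, 49]
Definition: a tree is height-balanced if, at every node, |h(left) - h(right)| <= 1 (empty subtree has height -1).
Bottom-up per-node check:
  node 49: h_left=-1, h_right=-1, diff=0 [OK], height=0
  node 46: h_left=-1, h_right=0, diff=1 [OK], height=1
  node 29: h_left=-1, h_right=1, diff=2 [FAIL (|-1-1|=2 > 1)], height=2
  node 26: h_left=-1, h_right=2, diff=3 [FAIL (|-1-2|=3 > 1)], height=3
  node 24: h_left=-1, h_right=3, diff=4 [FAIL (|-1-3|=4 > 1)], height=4
  node 19: h_left=-1, h_right=4, diff=5 [FAIL (|-1-4|=5 > 1)], height=5
  node 13: h_left=-1, h_right=5, diff=6 [FAIL (|-1-5|=6 > 1)], height=6
  node 10: h_left=-1, h_right=6, diff=7 [FAIL (|-1-6|=7 > 1)], height=7
  node 8: h_left=-1, h_right=7, diff=8 [FAIL (|-1-7|=8 > 1)], height=8
  node 3: h_left=-1, h_right=8, diff=9 [FAIL (|-1-8|=9 > 1)], height=9
  node 2: h_left=-1, h_right=9, diff=10 [FAIL (|-1-9|=10 > 1)], height=10
Node 29 violates the condition: |-1 - 1| = 2 > 1.
Result: Not balanced


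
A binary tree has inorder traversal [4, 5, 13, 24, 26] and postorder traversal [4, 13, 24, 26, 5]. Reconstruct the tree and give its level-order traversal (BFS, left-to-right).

Inorder:   [4, 5, 13, 24, 26]
Postorder: [4, 13, 24, 26, 5]
Algorithm: postorder visits root last, so walk postorder right-to-left;
each value is the root of the current inorder slice — split it at that
value, recurse on the right subtree first, then the left.
Recursive splits:
  root=5; inorder splits into left=[4], right=[13, 24, 26]
  root=26; inorder splits into left=[13, 24], right=[]
  root=24; inorder splits into left=[13], right=[]
  root=13; inorder splits into left=[], right=[]
  root=4; inorder splits into left=[], right=[]
Reconstructed level-order: [5, 4, 26, 24, 13]


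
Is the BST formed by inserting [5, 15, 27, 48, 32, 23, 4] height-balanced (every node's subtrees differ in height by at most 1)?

Tree (level-order array): [5, 4, 15, None, None, None, 27, 23, 48, None, None, 32]
Definition: a tree is height-balanced if, at every node, |h(left) - h(right)| <= 1 (empty subtree has height -1).
Bottom-up per-node check:
  node 4: h_left=-1, h_right=-1, diff=0 [OK], height=0
  node 23: h_left=-1, h_right=-1, diff=0 [OK], height=0
  node 32: h_left=-1, h_right=-1, diff=0 [OK], height=0
  node 48: h_left=0, h_right=-1, diff=1 [OK], height=1
  node 27: h_left=0, h_right=1, diff=1 [OK], height=2
  node 15: h_left=-1, h_right=2, diff=3 [FAIL (|-1-2|=3 > 1)], height=3
  node 5: h_left=0, h_right=3, diff=3 [FAIL (|0-3|=3 > 1)], height=4
Node 15 violates the condition: |-1 - 2| = 3 > 1.
Result: Not balanced


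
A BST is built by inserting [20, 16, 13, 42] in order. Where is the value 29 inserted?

Starting tree (level order): [20, 16, 42, 13]
Insertion path: 20 -> 42
Result: insert 29 as left child of 42
Final tree (level order): [20, 16, 42, 13, None, 29]


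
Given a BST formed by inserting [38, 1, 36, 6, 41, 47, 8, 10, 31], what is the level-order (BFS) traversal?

Tree insertion order: [38, 1, 36, 6, 41, 47, 8, 10, 31]
Tree (level-order array): [38, 1, 41, None, 36, None, 47, 6, None, None, None, None, 8, None, 10, None, 31]
BFS from the root, enqueuing left then right child of each popped node:
  queue [38] -> pop 38, enqueue [1, 41], visited so far: [38]
  queue [1, 41] -> pop 1, enqueue [36], visited so far: [38, 1]
  queue [41, 36] -> pop 41, enqueue [47], visited so far: [38, 1, 41]
  queue [36, 47] -> pop 36, enqueue [6], visited so far: [38, 1, 41, 36]
  queue [47, 6] -> pop 47, enqueue [none], visited so far: [38, 1, 41, 36, 47]
  queue [6] -> pop 6, enqueue [8], visited so far: [38, 1, 41, 36, 47, 6]
  queue [8] -> pop 8, enqueue [10], visited so far: [38, 1, 41, 36, 47, 6, 8]
  queue [10] -> pop 10, enqueue [31], visited so far: [38, 1, 41, 36, 47, 6, 8, 10]
  queue [31] -> pop 31, enqueue [none], visited so far: [38, 1, 41, 36, 47, 6, 8, 10, 31]
Result: [38, 1, 41, 36, 47, 6, 8, 10, 31]


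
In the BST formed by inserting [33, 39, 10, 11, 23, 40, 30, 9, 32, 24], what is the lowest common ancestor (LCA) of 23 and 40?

Tree insertion order: [33, 39, 10, 11, 23, 40, 30, 9, 32, 24]
Tree (level-order array): [33, 10, 39, 9, 11, None, 40, None, None, None, 23, None, None, None, 30, 24, 32]
In a BST, the LCA of p=23, q=40 is the first node v on the
root-to-leaf path with p <= v <= q (go left if both < v, right if both > v).
Walk from root:
  at 33: 23 <= 33 <= 40, this is the LCA
LCA = 33


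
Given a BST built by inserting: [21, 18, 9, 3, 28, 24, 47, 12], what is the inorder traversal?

Tree insertion order: [21, 18, 9, 3, 28, 24, 47, 12]
Tree (level-order array): [21, 18, 28, 9, None, 24, 47, 3, 12]
Inorder traversal: [3, 9, 12, 18, 21, 24, 28, 47]


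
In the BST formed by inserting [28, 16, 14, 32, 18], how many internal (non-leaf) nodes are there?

Tree built from: [28, 16, 14, 32, 18]
Tree (level-order array): [28, 16, 32, 14, 18]
Rule: An internal node has at least one child.
Per-node child counts:
  node 28: 2 child(ren)
  node 16: 2 child(ren)
  node 14: 0 child(ren)
  node 18: 0 child(ren)
  node 32: 0 child(ren)
Matching nodes: [28, 16]
Count of internal (non-leaf) nodes: 2


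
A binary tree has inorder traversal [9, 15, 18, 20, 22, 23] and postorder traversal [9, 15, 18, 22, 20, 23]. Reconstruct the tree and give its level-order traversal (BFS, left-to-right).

Inorder:   [9, 15, 18, 20, 22, 23]
Postorder: [9, 15, 18, 22, 20, 23]
Algorithm: postorder visits root last, so walk postorder right-to-left;
each value is the root of the current inorder slice — split it at that
value, recurse on the right subtree first, then the left.
Recursive splits:
  root=23; inorder splits into left=[9, 15, 18, 20, 22], right=[]
  root=20; inorder splits into left=[9, 15, 18], right=[22]
  root=22; inorder splits into left=[], right=[]
  root=18; inorder splits into left=[9, 15], right=[]
  root=15; inorder splits into left=[9], right=[]
  root=9; inorder splits into left=[], right=[]
Reconstructed level-order: [23, 20, 18, 22, 15, 9]


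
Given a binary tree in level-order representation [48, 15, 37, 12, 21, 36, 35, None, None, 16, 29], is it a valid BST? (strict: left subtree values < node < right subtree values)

Level-order array: [48, 15, 37, 12, 21, 36, 35, None, None, 16, 29]
Validate using subtree bounds (lo, hi): at each node, require lo < value < hi,
then recurse left with hi=value and right with lo=value.
Preorder trace (stopping at first violation):
  at node 48 with bounds (-inf, +inf): OK
  at node 15 with bounds (-inf, 48): OK
  at node 12 with bounds (-inf, 15): OK
  at node 21 with bounds (15, 48): OK
  at node 16 with bounds (15, 21): OK
  at node 29 with bounds (21, 48): OK
  at node 37 with bounds (48, +inf): VIOLATION
Node 37 violates its bound: not (48 < 37 < +inf).
Result: Not a valid BST


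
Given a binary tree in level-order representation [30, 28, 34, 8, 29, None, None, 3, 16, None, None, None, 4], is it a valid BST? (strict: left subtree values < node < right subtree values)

Level-order array: [30, 28, 34, 8, 29, None, None, 3, 16, None, None, None, 4]
Validate using subtree bounds (lo, hi): at each node, require lo < value < hi,
then recurse left with hi=value and right with lo=value.
Preorder trace (stopping at first violation):
  at node 30 with bounds (-inf, +inf): OK
  at node 28 with bounds (-inf, 30): OK
  at node 8 with bounds (-inf, 28): OK
  at node 3 with bounds (-inf, 8): OK
  at node 4 with bounds (3, 8): OK
  at node 16 with bounds (8, 28): OK
  at node 29 with bounds (28, 30): OK
  at node 34 with bounds (30, +inf): OK
No violation found at any node.
Result: Valid BST


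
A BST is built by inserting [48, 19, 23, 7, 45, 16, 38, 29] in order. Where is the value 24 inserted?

Starting tree (level order): [48, 19, None, 7, 23, None, 16, None, 45, None, None, 38, None, 29]
Insertion path: 48 -> 19 -> 23 -> 45 -> 38 -> 29
Result: insert 24 as left child of 29
Final tree (level order): [48, 19, None, 7, 23, None, 16, None, 45, None, None, 38, None, 29, None, 24]


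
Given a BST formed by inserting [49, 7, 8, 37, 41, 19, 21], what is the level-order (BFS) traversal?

Tree insertion order: [49, 7, 8, 37, 41, 19, 21]
Tree (level-order array): [49, 7, None, None, 8, None, 37, 19, 41, None, 21]
BFS from the root, enqueuing left then right child of each popped node:
  queue [49] -> pop 49, enqueue [7], visited so far: [49]
  queue [7] -> pop 7, enqueue [8], visited so far: [49, 7]
  queue [8] -> pop 8, enqueue [37], visited so far: [49, 7, 8]
  queue [37] -> pop 37, enqueue [19, 41], visited so far: [49, 7, 8, 37]
  queue [19, 41] -> pop 19, enqueue [21], visited so far: [49, 7, 8, 37, 19]
  queue [41, 21] -> pop 41, enqueue [none], visited so far: [49, 7, 8, 37, 19, 41]
  queue [21] -> pop 21, enqueue [none], visited so far: [49, 7, 8, 37, 19, 41, 21]
Result: [49, 7, 8, 37, 19, 41, 21]


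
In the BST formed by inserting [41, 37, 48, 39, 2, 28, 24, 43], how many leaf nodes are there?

Tree built from: [41, 37, 48, 39, 2, 28, 24, 43]
Tree (level-order array): [41, 37, 48, 2, 39, 43, None, None, 28, None, None, None, None, 24]
Rule: A leaf has 0 children.
Per-node child counts:
  node 41: 2 child(ren)
  node 37: 2 child(ren)
  node 2: 1 child(ren)
  node 28: 1 child(ren)
  node 24: 0 child(ren)
  node 39: 0 child(ren)
  node 48: 1 child(ren)
  node 43: 0 child(ren)
Matching nodes: [24, 39, 43]
Count of leaf nodes: 3


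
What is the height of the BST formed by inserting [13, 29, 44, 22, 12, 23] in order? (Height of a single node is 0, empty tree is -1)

Insertion order: [13, 29, 44, 22, 12, 23]
Tree (level-order array): [13, 12, 29, None, None, 22, 44, None, 23]
Compute height bottom-up (empty subtree = -1):
  height(12) = 1 + max(-1, -1) = 0
  height(23) = 1 + max(-1, -1) = 0
  height(22) = 1 + max(-1, 0) = 1
  height(44) = 1 + max(-1, -1) = 0
  height(29) = 1 + max(1, 0) = 2
  height(13) = 1 + max(0, 2) = 3
Height = 3


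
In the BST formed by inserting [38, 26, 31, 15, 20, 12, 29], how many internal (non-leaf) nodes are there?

Tree built from: [38, 26, 31, 15, 20, 12, 29]
Tree (level-order array): [38, 26, None, 15, 31, 12, 20, 29]
Rule: An internal node has at least one child.
Per-node child counts:
  node 38: 1 child(ren)
  node 26: 2 child(ren)
  node 15: 2 child(ren)
  node 12: 0 child(ren)
  node 20: 0 child(ren)
  node 31: 1 child(ren)
  node 29: 0 child(ren)
Matching nodes: [38, 26, 15, 31]
Count of internal (non-leaf) nodes: 4


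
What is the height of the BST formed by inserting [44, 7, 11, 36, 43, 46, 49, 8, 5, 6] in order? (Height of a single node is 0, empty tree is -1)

Insertion order: [44, 7, 11, 36, 43, 46, 49, 8, 5, 6]
Tree (level-order array): [44, 7, 46, 5, 11, None, 49, None, 6, 8, 36, None, None, None, None, None, None, None, 43]
Compute height bottom-up (empty subtree = -1):
  height(6) = 1 + max(-1, -1) = 0
  height(5) = 1 + max(-1, 0) = 1
  height(8) = 1 + max(-1, -1) = 0
  height(43) = 1 + max(-1, -1) = 0
  height(36) = 1 + max(-1, 0) = 1
  height(11) = 1 + max(0, 1) = 2
  height(7) = 1 + max(1, 2) = 3
  height(49) = 1 + max(-1, -1) = 0
  height(46) = 1 + max(-1, 0) = 1
  height(44) = 1 + max(3, 1) = 4
Height = 4


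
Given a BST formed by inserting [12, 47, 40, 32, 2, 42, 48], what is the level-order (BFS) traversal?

Tree insertion order: [12, 47, 40, 32, 2, 42, 48]
Tree (level-order array): [12, 2, 47, None, None, 40, 48, 32, 42]
BFS from the root, enqueuing left then right child of each popped node:
  queue [12] -> pop 12, enqueue [2, 47], visited so far: [12]
  queue [2, 47] -> pop 2, enqueue [none], visited so far: [12, 2]
  queue [47] -> pop 47, enqueue [40, 48], visited so far: [12, 2, 47]
  queue [40, 48] -> pop 40, enqueue [32, 42], visited so far: [12, 2, 47, 40]
  queue [48, 32, 42] -> pop 48, enqueue [none], visited so far: [12, 2, 47, 40, 48]
  queue [32, 42] -> pop 32, enqueue [none], visited so far: [12, 2, 47, 40, 48, 32]
  queue [42] -> pop 42, enqueue [none], visited so far: [12, 2, 47, 40, 48, 32, 42]
Result: [12, 2, 47, 40, 48, 32, 42]


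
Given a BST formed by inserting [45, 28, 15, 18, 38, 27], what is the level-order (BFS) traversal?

Tree insertion order: [45, 28, 15, 18, 38, 27]
Tree (level-order array): [45, 28, None, 15, 38, None, 18, None, None, None, 27]
BFS from the root, enqueuing left then right child of each popped node:
  queue [45] -> pop 45, enqueue [28], visited so far: [45]
  queue [28] -> pop 28, enqueue [15, 38], visited so far: [45, 28]
  queue [15, 38] -> pop 15, enqueue [18], visited so far: [45, 28, 15]
  queue [38, 18] -> pop 38, enqueue [none], visited so far: [45, 28, 15, 38]
  queue [18] -> pop 18, enqueue [27], visited so far: [45, 28, 15, 38, 18]
  queue [27] -> pop 27, enqueue [none], visited so far: [45, 28, 15, 38, 18, 27]
Result: [45, 28, 15, 38, 18, 27]


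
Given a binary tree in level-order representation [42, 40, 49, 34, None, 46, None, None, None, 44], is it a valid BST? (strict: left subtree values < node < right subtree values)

Level-order array: [42, 40, 49, 34, None, 46, None, None, None, 44]
Validate using subtree bounds (lo, hi): at each node, require lo < value < hi,
then recurse left with hi=value and right with lo=value.
Preorder trace (stopping at first violation):
  at node 42 with bounds (-inf, +inf): OK
  at node 40 with bounds (-inf, 42): OK
  at node 34 with bounds (-inf, 40): OK
  at node 49 with bounds (42, +inf): OK
  at node 46 with bounds (42, 49): OK
  at node 44 with bounds (42, 46): OK
No violation found at any node.
Result: Valid BST


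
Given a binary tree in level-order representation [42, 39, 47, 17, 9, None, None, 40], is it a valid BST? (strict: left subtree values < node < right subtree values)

Level-order array: [42, 39, 47, 17, 9, None, None, 40]
Validate using subtree bounds (lo, hi): at each node, require lo < value < hi,
then recurse left with hi=value and right with lo=value.
Preorder trace (stopping at first violation):
  at node 42 with bounds (-inf, +inf): OK
  at node 39 with bounds (-inf, 42): OK
  at node 17 with bounds (-inf, 39): OK
  at node 40 with bounds (-inf, 17): VIOLATION
Node 40 violates its bound: not (-inf < 40 < 17).
Result: Not a valid BST


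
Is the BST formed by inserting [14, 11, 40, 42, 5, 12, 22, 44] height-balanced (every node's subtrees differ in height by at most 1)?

Tree (level-order array): [14, 11, 40, 5, 12, 22, 42, None, None, None, None, None, None, None, 44]
Definition: a tree is height-balanced if, at every node, |h(left) - h(right)| <= 1 (empty subtree has height -1).
Bottom-up per-node check:
  node 5: h_left=-1, h_right=-1, diff=0 [OK], height=0
  node 12: h_left=-1, h_right=-1, diff=0 [OK], height=0
  node 11: h_left=0, h_right=0, diff=0 [OK], height=1
  node 22: h_left=-1, h_right=-1, diff=0 [OK], height=0
  node 44: h_left=-1, h_right=-1, diff=0 [OK], height=0
  node 42: h_left=-1, h_right=0, diff=1 [OK], height=1
  node 40: h_left=0, h_right=1, diff=1 [OK], height=2
  node 14: h_left=1, h_right=2, diff=1 [OK], height=3
All nodes satisfy the balance condition.
Result: Balanced


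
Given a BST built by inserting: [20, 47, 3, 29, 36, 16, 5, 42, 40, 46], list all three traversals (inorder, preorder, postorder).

Tree insertion order: [20, 47, 3, 29, 36, 16, 5, 42, 40, 46]
Tree (level-order array): [20, 3, 47, None, 16, 29, None, 5, None, None, 36, None, None, None, 42, 40, 46]
Inorder (L, root, R): [3, 5, 16, 20, 29, 36, 40, 42, 46, 47]
Preorder (root, L, R): [20, 3, 16, 5, 47, 29, 36, 42, 40, 46]
Postorder (L, R, root): [5, 16, 3, 40, 46, 42, 36, 29, 47, 20]


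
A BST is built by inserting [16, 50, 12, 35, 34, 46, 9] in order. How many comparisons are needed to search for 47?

Search path for 47: 16 -> 50 -> 35 -> 46
Found: False
Comparisons: 4


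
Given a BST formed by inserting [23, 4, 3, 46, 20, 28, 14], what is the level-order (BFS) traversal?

Tree insertion order: [23, 4, 3, 46, 20, 28, 14]
Tree (level-order array): [23, 4, 46, 3, 20, 28, None, None, None, 14]
BFS from the root, enqueuing left then right child of each popped node:
  queue [23] -> pop 23, enqueue [4, 46], visited so far: [23]
  queue [4, 46] -> pop 4, enqueue [3, 20], visited so far: [23, 4]
  queue [46, 3, 20] -> pop 46, enqueue [28], visited so far: [23, 4, 46]
  queue [3, 20, 28] -> pop 3, enqueue [none], visited so far: [23, 4, 46, 3]
  queue [20, 28] -> pop 20, enqueue [14], visited so far: [23, 4, 46, 3, 20]
  queue [28, 14] -> pop 28, enqueue [none], visited so far: [23, 4, 46, 3, 20, 28]
  queue [14] -> pop 14, enqueue [none], visited so far: [23, 4, 46, 3, 20, 28, 14]
Result: [23, 4, 46, 3, 20, 28, 14]


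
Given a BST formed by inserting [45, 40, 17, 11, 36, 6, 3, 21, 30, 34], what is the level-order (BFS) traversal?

Tree insertion order: [45, 40, 17, 11, 36, 6, 3, 21, 30, 34]
Tree (level-order array): [45, 40, None, 17, None, 11, 36, 6, None, 21, None, 3, None, None, 30, None, None, None, 34]
BFS from the root, enqueuing left then right child of each popped node:
  queue [45] -> pop 45, enqueue [40], visited so far: [45]
  queue [40] -> pop 40, enqueue [17], visited so far: [45, 40]
  queue [17] -> pop 17, enqueue [11, 36], visited so far: [45, 40, 17]
  queue [11, 36] -> pop 11, enqueue [6], visited so far: [45, 40, 17, 11]
  queue [36, 6] -> pop 36, enqueue [21], visited so far: [45, 40, 17, 11, 36]
  queue [6, 21] -> pop 6, enqueue [3], visited so far: [45, 40, 17, 11, 36, 6]
  queue [21, 3] -> pop 21, enqueue [30], visited so far: [45, 40, 17, 11, 36, 6, 21]
  queue [3, 30] -> pop 3, enqueue [none], visited so far: [45, 40, 17, 11, 36, 6, 21, 3]
  queue [30] -> pop 30, enqueue [34], visited so far: [45, 40, 17, 11, 36, 6, 21, 3, 30]
  queue [34] -> pop 34, enqueue [none], visited so far: [45, 40, 17, 11, 36, 6, 21, 3, 30, 34]
Result: [45, 40, 17, 11, 36, 6, 21, 3, 30, 34]


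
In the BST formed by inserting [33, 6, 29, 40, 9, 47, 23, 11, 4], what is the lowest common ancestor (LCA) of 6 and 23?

Tree insertion order: [33, 6, 29, 40, 9, 47, 23, 11, 4]
Tree (level-order array): [33, 6, 40, 4, 29, None, 47, None, None, 9, None, None, None, None, 23, 11]
In a BST, the LCA of p=6, q=23 is the first node v on the
root-to-leaf path with p <= v <= q (go left if both < v, right if both > v).
Walk from root:
  at 33: both 6 and 23 < 33, go left
  at 6: 6 <= 6 <= 23, this is the LCA
LCA = 6


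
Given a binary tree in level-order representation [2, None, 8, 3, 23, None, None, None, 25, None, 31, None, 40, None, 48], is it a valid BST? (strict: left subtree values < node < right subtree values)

Level-order array: [2, None, 8, 3, 23, None, None, None, 25, None, 31, None, 40, None, 48]
Validate using subtree bounds (lo, hi): at each node, require lo < value < hi,
then recurse left with hi=value and right with lo=value.
Preorder trace (stopping at first violation):
  at node 2 with bounds (-inf, +inf): OK
  at node 8 with bounds (2, +inf): OK
  at node 3 with bounds (2, 8): OK
  at node 23 with bounds (8, +inf): OK
  at node 25 with bounds (23, +inf): OK
  at node 31 with bounds (25, +inf): OK
  at node 40 with bounds (31, +inf): OK
  at node 48 with bounds (40, +inf): OK
No violation found at any node.
Result: Valid BST


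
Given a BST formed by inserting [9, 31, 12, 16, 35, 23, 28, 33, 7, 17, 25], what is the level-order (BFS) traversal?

Tree insertion order: [9, 31, 12, 16, 35, 23, 28, 33, 7, 17, 25]
Tree (level-order array): [9, 7, 31, None, None, 12, 35, None, 16, 33, None, None, 23, None, None, 17, 28, None, None, 25]
BFS from the root, enqueuing left then right child of each popped node:
  queue [9] -> pop 9, enqueue [7, 31], visited so far: [9]
  queue [7, 31] -> pop 7, enqueue [none], visited so far: [9, 7]
  queue [31] -> pop 31, enqueue [12, 35], visited so far: [9, 7, 31]
  queue [12, 35] -> pop 12, enqueue [16], visited so far: [9, 7, 31, 12]
  queue [35, 16] -> pop 35, enqueue [33], visited so far: [9, 7, 31, 12, 35]
  queue [16, 33] -> pop 16, enqueue [23], visited so far: [9, 7, 31, 12, 35, 16]
  queue [33, 23] -> pop 33, enqueue [none], visited so far: [9, 7, 31, 12, 35, 16, 33]
  queue [23] -> pop 23, enqueue [17, 28], visited so far: [9, 7, 31, 12, 35, 16, 33, 23]
  queue [17, 28] -> pop 17, enqueue [none], visited so far: [9, 7, 31, 12, 35, 16, 33, 23, 17]
  queue [28] -> pop 28, enqueue [25], visited so far: [9, 7, 31, 12, 35, 16, 33, 23, 17, 28]
  queue [25] -> pop 25, enqueue [none], visited so far: [9, 7, 31, 12, 35, 16, 33, 23, 17, 28, 25]
Result: [9, 7, 31, 12, 35, 16, 33, 23, 17, 28, 25]


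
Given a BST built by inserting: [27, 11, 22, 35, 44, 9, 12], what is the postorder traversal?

Tree insertion order: [27, 11, 22, 35, 44, 9, 12]
Tree (level-order array): [27, 11, 35, 9, 22, None, 44, None, None, 12]
Postorder traversal: [9, 12, 22, 11, 44, 35, 27]


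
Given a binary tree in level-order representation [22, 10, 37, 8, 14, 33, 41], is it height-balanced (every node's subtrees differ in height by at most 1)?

Tree (level-order array): [22, 10, 37, 8, 14, 33, 41]
Definition: a tree is height-balanced if, at every node, |h(left) - h(right)| <= 1 (empty subtree has height -1).
Bottom-up per-node check:
  node 8: h_left=-1, h_right=-1, diff=0 [OK], height=0
  node 14: h_left=-1, h_right=-1, diff=0 [OK], height=0
  node 10: h_left=0, h_right=0, diff=0 [OK], height=1
  node 33: h_left=-1, h_right=-1, diff=0 [OK], height=0
  node 41: h_left=-1, h_right=-1, diff=0 [OK], height=0
  node 37: h_left=0, h_right=0, diff=0 [OK], height=1
  node 22: h_left=1, h_right=1, diff=0 [OK], height=2
All nodes satisfy the balance condition.
Result: Balanced


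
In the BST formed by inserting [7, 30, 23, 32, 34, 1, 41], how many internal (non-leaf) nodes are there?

Tree built from: [7, 30, 23, 32, 34, 1, 41]
Tree (level-order array): [7, 1, 30, None, None, 23, 32, None, None, None, 34, None, 41]
Rule: An internal node has at least one child.
Per-node child counts:
  node 7: 2 child(ren)
  node 1: 0 child(ren)
  node 30: 2 child(ren)
  node 23: 0 child(ren)
  node 32: 1 child(ren)
  node 34: 1 child(ren)
  node 41: 0 child(ren)
Matching nodes: [7, 30, 32, 34]
Count of internal (non-leaf) nodes: 4


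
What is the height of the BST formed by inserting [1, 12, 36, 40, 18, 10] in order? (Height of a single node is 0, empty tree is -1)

Insertion order: [1, 12, 36, 40, 18, 10]
Tree (level-order array): [1, None, 12, 10, 36, None, None, 18, 40]
Compute height bottom-up (empty subtree = -1):
  height(10) = 1 + max(-1, -1) = 0
  height(18) = 1 + max(-1, -1) = 0
  height(40) = 1 + max(-1, -1) = 0
  height(36) = 1 + max(0, 0) = 1
  height(12) = 1 + max(0, 1) = 2
  height(1) = 1 + max(-1, 2) = 3
Height = 3


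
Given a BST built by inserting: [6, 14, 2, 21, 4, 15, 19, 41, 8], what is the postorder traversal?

Tree insertion order: [6, 14, 2, 21, 4, 15, 19, 41, 8]
Tree (level-order array): [6, 2, 14, None, 4, 8, 21, None, None, None, None, 15, 41, None, 19]
Postorder traversal: [4, 2, 8, 19, 15, 41, 21, 14, 6]


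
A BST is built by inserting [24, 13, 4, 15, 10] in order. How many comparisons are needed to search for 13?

Search path for 13: 24 -> 13
Found: True
Comparisons: 2


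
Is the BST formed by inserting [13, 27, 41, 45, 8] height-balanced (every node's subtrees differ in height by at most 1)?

Tree (level-order array): [13, 8, 27, None, None, None, 41, None, 45]
Definition: a tree is height-balanced if, at every node, |h(left) - h(right)| <= 1 (empty subtree has height -1).
Bottom-up per-node check:
  node 8: h_left=-1, h_right=-1, diff=0 [OK], height=0
  node 45: h_left=-1, h_right=-1, diff=0 [OK], height=0
  node 41: h_left=-1, h_right=0, diff=1 [OK], height=1
  node 27: h_left=-1, h_right=1, diff=2 [FAIL (|-1-1|=2 > 1)], height=2
  node 13: h_left=0, h_right=2, diff=2 [FAIL (|0-2|=2 > 1)], height=3
Node 27 violates the condition: |-1 - 1| = 2 > 1.
Result: Not balanced


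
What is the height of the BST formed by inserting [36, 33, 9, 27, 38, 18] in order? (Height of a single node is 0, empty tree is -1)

Insertion order: [36, 33, 9, 27, 38, 18]
Tree (level-order array): [36, 33, 38, 9, None, None, None, None, 27, 18]
Compute height bottom-up (empty subtree = -1):
  height(18) = 1 + max(-1, -1) = 0
  height(27) = 1 + max(0, -1) = 1
  height(9) = 1 + max(-1, 1) = 2
  height(33) = 1 + max(2, -1) = 3
  height(38) = 1 + max(-1, -1) = 0
  height(36) = 1 + max(3, 0) = 4
Height = 4


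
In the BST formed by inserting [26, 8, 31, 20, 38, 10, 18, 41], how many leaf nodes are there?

Tree built from: [26, 8, 31, 20, 38, 10, 18, 41]
Tree (level-order array): [26, 8, 31, None, 20, None, 38, 10, None, None, 41, None, 18]
Rule: A leaf has 0 children.
Per-node child counts:
  node 26: 2 child(ren)
  node 8: 1 child(ren)
  node 20: 1 child(ren)
  node 10: 1 child(ren)
  node 18: 0 child(ren)
  node 31: 1 child(ren)
  node 38: 1 child(ren)
  node 41: 0 child(ren)
Matching nodes: [18, 41]
Count of leaf nodes: 2


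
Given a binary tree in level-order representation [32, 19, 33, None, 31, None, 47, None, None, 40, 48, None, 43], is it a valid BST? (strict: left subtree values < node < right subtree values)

Level-order array: [32, 19, 33, None, 31, None, 47, None, None, 40, 48, None, 43]
Validate using subtree bounds (lo, hi): at each node, require lo < value < hi,
then recurse left with hi=value and right with lo=value.
Preorder trace (stopping at first violation):
  at node 32 with bounds (-inf, +inf): OK
  at node 19 with bounds (-inf, 32): OK
  at node 31 with bounds (19, 32): OK
  at node 33 with bounds (32, +inf): OK
  at node 47 with bounds (33, +inf): OK
  at node 40 with bounds (33, 47): OK
  at node 43 with bounds (40, 47): OK
  at node 48 with bounds (47, +inf): OK
No violation found at any node.
Result: Valid BST


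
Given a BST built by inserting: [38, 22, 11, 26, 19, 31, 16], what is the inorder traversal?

Tree insertion order: [38, 22, 11, 26, 19, 31, 16]
Tree (level-order array): [38, 22, None, 11, 26, None, 19, None, 31, 16]
Inorder traversal: [11, 16, 19, 22, 26, 31, 38]


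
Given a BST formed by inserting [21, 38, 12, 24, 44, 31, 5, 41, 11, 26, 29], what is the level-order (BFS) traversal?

Tree insertion order: [21, 38, 12, 24, 44, 31, 5, 41, 11, 26, 29]
Tree (level-order array): [21, 12, 38, 5, None, 24, 44, None, 11, None, 31, 41, None, None, None, 26, None, None, None, None, 29]
BFS from the root, enqueuing left then right child of each popped node:
  queue [21] -> pop 21, enqueue [12, 38], visited so far: [21]
  queue [12, 38] -> pop 12, enqueue [5], visited so far: [21, 12]
  queue [38, 5] -> pop 38, enqueue [24, 44], visited so far: [21, 12, 38]
  queue [5, 24, 44] -> pop 5, enqueue [11], visited so far: [21, 12, 38, 5]
  queue [24, 44, 11] -> pop 24, enqueue [31], visited so far: [21, 12, 38, 5, 24]
  queue [44, 11, 31] -> pop 44, enqueue [41], visited so far: [21, 12, 38, 5, 24, 44]
  queue [11, 31, 41] -> pop 11, enqueue [none], visited so far: [21, 12, 38, 5, 24, 44, 11]
  queue [31, 41] -> pop 31, enqueue [26], visited so far: [21, 12, 38, 5, 24, 44, 11, 31]
  queue [41, 26] -> pop 41, enqueue [none], visited so far: [21, 12, 38, 5, 24, 44, 11, 31, 41]
  queue [26] -> pop 26, enqueue [29], visited so far: [21, 12, 38, 5, 24, 44, 11, 31, 41, 26]
  queue [29] -> pop 29, enqueue [none], visited so far: [21, 12, 38, 5, 24, 44, 11, 31, 41, 26, 29]
Result: [21, 12, 38, 5, 24, 44, 11, 31, 41, 26, 29]


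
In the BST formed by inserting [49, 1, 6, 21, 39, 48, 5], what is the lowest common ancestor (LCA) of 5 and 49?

Tree insertion order: [49, 1, 6, 21, 39, 48, 5]
Tree (level-order array): [49, 1, None, None, 6, 5, 21, None, None, None, 39, None, 48]
In a BST, the LCA of p=5, q=49 is the first node v on the
root-to-leaf path with p <= v <= q (go left if both < v, right if both > v).
Walk from root:
  at 49: 5 <= 49 <= 49, this is the LCA
LCA = 49


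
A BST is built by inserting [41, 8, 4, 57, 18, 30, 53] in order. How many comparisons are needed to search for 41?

Search path for 41: 41
Found: True
Comparisons: 1


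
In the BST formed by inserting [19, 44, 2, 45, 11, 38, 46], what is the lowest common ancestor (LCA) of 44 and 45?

Tree insertion order: [19, 44, 2, 45, 11, 38, 46]
Tree (level-order array): [19, 2, 44, None, 11, 38, 45, None, None, None, None, None, 46]
In a BST, the LCA of p=44, q=45 is the first node v on the
root-to-leaf path with p <= v <= q (go left if both < v, right if both > v).
Walk from root:
  at 19: both 44 and 45 > 19, go right
  at 44: 44 <= 44 <= 45, this is the LCA
LCA = 44


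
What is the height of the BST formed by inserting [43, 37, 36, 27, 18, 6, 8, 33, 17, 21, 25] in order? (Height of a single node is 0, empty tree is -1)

Insertion order: [43, 37, 36, 27, 18, 6, 8, 33, 17, 21, 25]
Tree (level-order array): [43, 37, None, 36, None, 27, None, 18, 33, 6, 21, None, None, None, 8, None, 25, None, 17]
Compute height bottom-up (empty subtree = -1):
  height(17) = 1 + max(-1, -1) = 0
  height(8) = 1 + max(-1, 0) = 1
  height(6) = 1 + max(-1, 1) = 2
  height(25) = 1 + max(-1, -1) = 0
  height(21) = 1 + max(-1, 0) = 1
  height(18) = 1 + max(2, 1) = 3
  height(33) = 1 + max(-1, -1) = 0
  height(27) = 1 + max(3, 0) = 4
  height(36) = 1 + max(4, -1) = 5
  height(37) = 1 + max(5, -1) = 6
  height(43) = 1 + max(6, -1) = 7
Height = 7


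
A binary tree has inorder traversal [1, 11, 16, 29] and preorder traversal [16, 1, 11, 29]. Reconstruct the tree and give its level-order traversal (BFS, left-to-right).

Inorder:  [1, 11, 16, 29]
Preorder: [16, 1, 11, 29]
Algorithm: preorder visits root first, so consume preorder in order;
for each root, split the current inorder slice at that value into
left-subtree inorder and right-subtree inorder, then recurse.
Recursive splits:
  root=16; inorder splits into left=[1, 11], right=[29]
  root=1; inorder splits into left=[], right=[11]
  root=11; inorder splits into left=[], right=[]
  root=29; inorder splits into left=[], right=[]
Reconstructed level-order: [16, 1, 29, 11]


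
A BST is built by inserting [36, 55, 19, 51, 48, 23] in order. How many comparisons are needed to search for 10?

Search path for 10: 36 -> 19
Found: False
Comparisons: 2


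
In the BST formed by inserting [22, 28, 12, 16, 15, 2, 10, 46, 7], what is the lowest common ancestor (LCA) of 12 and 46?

Tree insertion order: [22, 28, 12, 16, 15, 2, 10, 46, 7]
Tree (level-order array): [22, 12, 28, 2, 16, None, 46, None, 10, 15, None, None, None, 7]
In a BST, the LCA of p=12, q=46 is the first node v on the
root-to-leaf path with p <= v <= q (go left if both < v, right if both > v).
Walk from root:
  at 22: 12 <= 22 <= 46, this is the LCA
LCA = 22


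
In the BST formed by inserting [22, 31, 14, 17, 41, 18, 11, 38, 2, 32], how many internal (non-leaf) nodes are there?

Tree built from: [22, 31, 14, 17, 41, 18, 11, 38, 2, 32]
Tree (level-order array): [22, 14, 31, 11, 17, None, 41, 2, None, None, 18, 38, None, None, None, None, None, 32]
Rule: An internal node has at least one child.
Per-node child counts:
  node 22: 2 child(ren)
  node 14: 2 child(ren)
  node 11: 1 child(ren)
  node 2: 0 child(ren)
  node 17: 1 child(ren)
  node 18: 0 child(ren)
  node 31: 1 child(ren)
  node 41: 1 child(ren)
  node 38: 1 child(ren)
  node 32: 0 child(ren)
Matching nodes: [22, 14, 11, 17, 31, 41, 38]
Count of internal (non-leaf) nodes: 7


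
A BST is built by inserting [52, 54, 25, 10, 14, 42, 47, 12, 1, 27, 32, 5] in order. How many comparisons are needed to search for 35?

Search path for 35: 52 -> 25 -> 42 -> 27 -> 32
Found: False
Comparisons: 5


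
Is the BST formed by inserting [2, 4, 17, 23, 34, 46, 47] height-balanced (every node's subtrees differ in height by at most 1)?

Tree (level-order array): [2, None, 4, None, 17, None, 23, None, 34, None, 46, None, 47]
Definition: a tree is height-balanced if, at every node, |h(left) - h(right)| <= 1 (empty subtree has height -1).
Bottom-up per-node check:
  node 47: h_left=-1, h_right=-1, diff=0 [OK], height=0
  node 46: h_left=-1, h_right=0, diff=1 [OK], height=1
  node 34: h_left=-1, h_right=1, diff=2 [FAIL (|-1-1|=2 > 1)], height=2
  node 23: h_left=-1, h_right=2, diff=3 [FAIL (|-1-2|=3 > 1)], height=3
  node 17: h_left=-1, h_right=3, diff=4 [FAIL (|-1-3|=4 > 1)], height=4
  node 4: h_left=-1, h_right=4, diff=5 [FAIL (|-1-4|=5 > 1)], height=5
  node 2: h_left=-1, h_right=5, diff=6 [FAIL (|-1-5|=6 > 1)], height=6
Node 34 violates the condition: |-1 - 1| = 2 > 1.
Result: Not balanced


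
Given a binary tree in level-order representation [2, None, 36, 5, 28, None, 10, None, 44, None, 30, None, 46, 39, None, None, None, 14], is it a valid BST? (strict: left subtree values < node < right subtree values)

Level-order array: [2, None, 36, 5, 28, None, 10, None, 44, None, 30, None, 46, 39, None, None, None, 14]
Validate using subtree bounds (lo, hi): at each node, require lo < value < hi,
then recurse left with hi=value and right with lo=value.
Preorder trace (stopping at first violation):
  at node 2 with bounds (-inf, +inf): OK
  at node 36 with bounds (2, +inf): OK
  at node 5 with bounds (2, 36): OK
  at node 10 with bounds (5, 36): OK
  at node 30 with bounds (10, 36): OK
  at node 39 with bounds (10, 30): VIOLATION
Node 39 violates its bound: not (10 < 39 < 30).
Result: Not a valid BST


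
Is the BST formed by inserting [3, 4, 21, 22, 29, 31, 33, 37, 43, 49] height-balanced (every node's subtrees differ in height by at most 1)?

Tree (level-order array): [3, None, 4, None, 21, None, 22, None, 29, None, 31, None, 33, None, 37, None, 43, None, 49]
Definition: a tree is height-balanced if, at every node, |h(left) - h(right)| <= 1 (empty subtree has height -1).
Bottom-up per-node check:
  node 49: h_left=-1, h_right=-1, diff=0 [OK], height=0
  node 43: h_left=-1, h_right=0, diff=1 [OK], height=1
  node 37: h_left=-1, h_right=1, diff=2 [FAIL (|-1-1|=2 > 1)], height=2
  node 33: h_left=-1, h_right=2, diff=3 [FAIL (|-1-2|=3 > 1)], height=3
  node 31: h_left=-1, h_right=3, diff=4 [FAIL (|-1-3|=4 > 1)], height=4
  node 29: h_left=-1, h_right=4, diff=5 [FAIL (|-1-4|=5 > 1)], height=5
  node 22: h_left=-1, h_right=5, diff=6 [FAIL (|-1-5|=6 > 1)], height=6
  node 21: h_left=-1, h_right=6, diff=7 [FAIL (|-1-6|=7 > 1)], height=7
  node 4: h_left=-1, h_right=7, diff=8 [FAIL (|-1-7|=8 > 1)], height=8
  node 3: h_left=-1, h_right=8, diff=9 [FAIL (|-1-8|=9 > 1)], height=9
Node 37 violates the condition: |-1 - 1| = 2 > 1.
Result: Not balanced


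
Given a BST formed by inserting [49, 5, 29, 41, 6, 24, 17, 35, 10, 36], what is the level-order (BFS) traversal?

Tree insertion order: [49, 5, 29, 41, 6, 24, 17, 35, 10, 36]
Tree (level-order array): [49, 5, None, None, 29, 6, 41, None, 24, 35, None, 17, None, None, 36, 10]
BFS from the root, enqueuing left then right child of each popped node:
  queue [49] -> pop 49, enqueue [5], visited so far: [49]
  queue [5] -> pop 5, enqueue [29], visited so far: [49, 5]
  queue [29] -> pop 29, enqueue [6, 41], visited so far: [49, 5, 29]
  queue [6, 41] -> pop 6, enqueue [24], visited so far: [49, 5, 29, 6]
  queue [41, 24] -> pop 41, enqueue [35], visited so far: [49, 5, 29, 6, 41]
  queue [24, 35] -> pop 24, enqueue [17], visited so far: [49, 5, 29, 6, 41, 24]
  queue [35, 17] -> pop 35, enqueue [36], visited so far: [49, 5, 29, 6, 41, 24, 35]
  queue [17, 36] -> pop 17, enqueue [10], visited so far: [49, 5, 29, 6, 41, 24, 35, 17]
  queue [36, 10] -> pop 36, enqueue [none], visited so far: [49, 5, 29, 6, 41, 24, 35, 17, 36]
  queue [10] -> pop 10, enqueue [none], visited so far: [49, 5, 29, 6, 41, 24, 35, 17, 36, 10]
Result: [49, 5, 29, 6, 41, 24, 35, 17, 36, 10]


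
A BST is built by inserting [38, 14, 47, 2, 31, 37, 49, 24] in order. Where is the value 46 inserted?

Starting tree (level order): [38, 14, 47, 2, 31, None, 49, None, None, 24, 37]
Insertion path: 38 -> 47
Result: insert 46 as left child of 47
Final tree (level order): [38, 14, 47, 2, 31, 46, 49, None, None, 24, 37]


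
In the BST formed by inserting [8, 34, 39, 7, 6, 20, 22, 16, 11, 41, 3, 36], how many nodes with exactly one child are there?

Tree built from: [8, 34, 39, 7, 6, 20, 22, 16, 11, 41, 3, 36]
Tree (level-order array): [8, 7, 34, 6, None, 20, 39, 3, None, 16, 22, 36, 41, None, None, 11]
Rule: These are nodes with exactly 1 non-null child.
Per-node child counts:
  node 8: 2 child(ren)
  node 7: 1 child(ren)
  node 6: 1 child(ren)
  node 3: 0 child(ren)
  node 34: 2 child(ren)
  node 20: 2 child(ren)
  node 16: 1 child(ren)
  node 11: 0 child(ren)
  node 22: 0 child(ren)
  node 39: 2 child(ren)
  node 36: 0 child(ren)
  node 41: 0 child(ren)
Matching nodes: [7, 6, 16]
Count of nodes with exactly one child: 3
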